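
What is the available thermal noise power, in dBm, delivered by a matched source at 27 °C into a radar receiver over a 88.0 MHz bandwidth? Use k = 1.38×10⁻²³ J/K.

T = 27 °C + 273.15 = 300.15 K
P_n = kTB = 1.38×10⁻²³ × 300.15 × 8.80×10⁷ = 3.65×10⁻¹³ W
In dBm: 10 log₁₀(3.65×10⁻¹³ / 10⁻³) = −94.4 dBm

−94.4 dBm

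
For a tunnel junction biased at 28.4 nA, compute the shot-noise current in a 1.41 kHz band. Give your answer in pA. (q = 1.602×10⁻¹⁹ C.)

I_n = √(2qI·B)
2qI·B = 2 × 1.602×10⁻¹⁹ × 2.84×10⁻⁸ × 1.41×10³ = 1.28×10⁻²³ A²
I_n = √(1.28×10⁻²³) = 3.58×10⁻¹² A = 3.58 pA

3.58 pA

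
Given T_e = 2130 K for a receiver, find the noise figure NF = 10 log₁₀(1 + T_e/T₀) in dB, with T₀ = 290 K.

9.21 dB

F = 1 + T_e/T₀ = 1 + 2130/290 = 8.34483
NF = 10 log₁₀(8.34483) = 9.21 dB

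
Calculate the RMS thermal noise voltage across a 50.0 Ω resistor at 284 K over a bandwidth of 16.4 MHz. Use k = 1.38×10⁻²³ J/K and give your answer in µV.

3.59 µV

V_n = √(4kTRB)
4kTRB = 4 × 1.38×10⁻²³ × 284 × 5.00×10¹ × 1.64×10⁷ = 1.29×10⁻¹¹ V²
V_n = √(1.29×10⁻¹¹) = 3.59×10⁻⁶ V = 3.59 µV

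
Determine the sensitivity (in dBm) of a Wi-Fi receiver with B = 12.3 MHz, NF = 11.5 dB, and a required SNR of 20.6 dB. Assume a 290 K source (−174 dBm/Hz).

Sensitivity = −174 + 10 log₁₀(B) + NF + SNR_min
= −174 + 70.9 + 11.5 + 20.6
= −71.0 dBm → −71.0 dBm

−71.0 dBm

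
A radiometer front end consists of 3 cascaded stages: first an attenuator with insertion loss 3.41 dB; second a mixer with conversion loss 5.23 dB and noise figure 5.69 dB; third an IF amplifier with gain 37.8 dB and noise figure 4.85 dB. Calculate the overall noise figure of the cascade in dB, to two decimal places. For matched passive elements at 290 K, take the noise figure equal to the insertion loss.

13.65 dB

Convert to linear (a loss of L dB is a gain of −L dB): F_i = 10^(NF_i/10), G_i = 10^(G_i,dB/10)
  Stage 1: F_1 = 10^(3.41/10) = 2.193, G_1 = 10^(−3.41/10) = 0.4560
  Stage 2: F_2 = 10^(5.69/10) = 3.707, G_2 = 10^(−5.23/10) = 0.2999
  Stage 3: F_3 = 10^(4.85/10) = 3.055, G_3 = 10^(37.8/10) = 6026
Friis cascade:
  F = 2.193 + (3.707 − 1)/0.4560 + (3.055 − 1)/0.1368 = 23.15
NF = 10 log₁₀(23.15) = 13.65 dB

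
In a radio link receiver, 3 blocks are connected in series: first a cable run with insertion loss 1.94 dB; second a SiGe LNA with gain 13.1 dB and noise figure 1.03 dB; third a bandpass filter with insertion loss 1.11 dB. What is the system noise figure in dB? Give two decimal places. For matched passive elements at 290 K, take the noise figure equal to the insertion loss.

3.02 dB

Convert to linear (a loss of L dB is a gain of −L dB): F_i = 10^(NF_i/10), G_i = 10^(G_i,dB/10)
  Stage 1: F_1 = 10^(1.94/10) = 1.563, G_1 = 10^(−1.94/10) = 0.6397
  Stage 2: F_2 = 10^(1.03/10) = 1.268, G_2 = 10^(13.1/10) = 20.42
  Stage 3: F_3 = 10^(1.11/10) = 1.291, G_3 = 10^(−1.11/10) = 0.7745
Friis cascade:
  F = 1.563 + (1.268 − 1)/0.6397 + (1.291 − 1)/13.06 = 2.004
NF = 10 log₁₀(2.004) = 3.02 dB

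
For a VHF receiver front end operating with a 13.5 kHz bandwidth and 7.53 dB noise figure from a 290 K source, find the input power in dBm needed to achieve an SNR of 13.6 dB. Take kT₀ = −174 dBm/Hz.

Sensitivity = −174 + 10 log₁₀(B) + NF + SNR_min
= −174 + 41.3 + 7.53 + 13.6
= −111.57 dBm → −111.6 dBm

−111.6 dBm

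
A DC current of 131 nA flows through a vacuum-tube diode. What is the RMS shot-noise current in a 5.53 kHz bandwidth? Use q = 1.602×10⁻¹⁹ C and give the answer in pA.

I_n = √(2qI·B)
2qI·B = 2 × 1.602×10⁻¹⁹ × 1.31×10⁻⁷ × 5.53×10³ = 2.32×10⁻²² A²
I_n = √(2.32×10⁻²²) = 1.52×10⁻¹¹ A = 15.2 pA

15.2 pA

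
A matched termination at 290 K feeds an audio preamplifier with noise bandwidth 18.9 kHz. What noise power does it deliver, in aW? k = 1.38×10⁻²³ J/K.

75.6 aW

P_n = kTB = 1.38×10⁻²³ × 290 × 1.89×10⁴ = 7.56×10⁻¹⁷ W = 75.6 aW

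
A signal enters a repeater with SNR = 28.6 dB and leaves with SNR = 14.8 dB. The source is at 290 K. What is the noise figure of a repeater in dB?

13.8 dB

NF (dB) = SNR_in(dB) − SNR_out(dB) when the source is at T₀
NF = 28.6 − 14.8 = 13.8 dB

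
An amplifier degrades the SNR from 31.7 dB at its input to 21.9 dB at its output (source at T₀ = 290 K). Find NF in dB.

9.8 dB

NF (dB) = SNR_in(dB) − SNR_out(dB) when the source is at T₀
NF = 31.7 − 21.9 = 9.8 dB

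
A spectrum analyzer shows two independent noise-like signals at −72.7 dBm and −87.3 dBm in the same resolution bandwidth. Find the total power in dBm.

Convert to linear, add, convert back:
P₁ = 5.37×10⁻¹¹ W, P₂ = 1.86×10⁻¹² W
P_tot = 5.56×10⁻¹¹ W → 10 log₁₀(P_tot / 10⁻³) = −72.6 dBm

−72.6 dBm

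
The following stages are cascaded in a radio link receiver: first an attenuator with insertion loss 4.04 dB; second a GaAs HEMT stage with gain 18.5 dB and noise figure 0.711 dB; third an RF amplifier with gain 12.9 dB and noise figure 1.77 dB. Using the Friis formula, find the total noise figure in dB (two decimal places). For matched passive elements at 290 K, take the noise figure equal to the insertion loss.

4.78 dB

Convert to linear (a loss of L dB is a gain of −L dB): F_i = 10^(NF_i/10), G_i = 10^(G_i,dB/10)
  Stage 1: F_1 = 10^(4.04/10) = 2.535, G_1 = 10^(−4.04/10) = 0.3945
  Stage 2: F_2 = 10^(0.711/10) = 1.178, G_2 = 10^(18.5/10) = 70.79
  Stage 3: F_3 = 10^(1.77/10) = 1.503, G_3 = 10^(12.9/10) = 19.50
Friis cascade:
  F = 2.535 + (1.178 − 1)/0.3945 + (1.503 − 1)/27.93 = 3.004
NF = 10 log₁₀(3.004) = 4.78 dB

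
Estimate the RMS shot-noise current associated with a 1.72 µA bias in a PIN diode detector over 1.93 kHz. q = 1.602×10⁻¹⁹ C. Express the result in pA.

I_n = √(2qI·B)
2qI·B = 2 × 1.602×10⁻¹⁹ × 1.72×10⁻⁶ × 1.93×10³ = 1.06×10⁻²¹ A²
I_n = √(1.06×10⁻²¹) = 3.26×10⁻¹¹ A = 32.6 pA

32.6 pA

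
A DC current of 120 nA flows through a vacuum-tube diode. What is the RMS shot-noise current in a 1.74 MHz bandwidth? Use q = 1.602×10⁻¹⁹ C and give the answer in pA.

I_n = √(2qI·B)
2qI·B = 2 × 1.602×10⁻¹⁹ × 1.20×10⁻⁷ × 1.74×10⁶ = 6.69×10⁻²⁰ A²
I_n = √(6.69×10⁻²⁰) = 2.59×10⁻¹⁰ A = 259 pA

259 pA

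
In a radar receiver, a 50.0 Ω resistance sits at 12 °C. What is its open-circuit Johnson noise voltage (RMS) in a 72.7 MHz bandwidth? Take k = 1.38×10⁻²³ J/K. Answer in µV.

T = 12 °C + 273.15 = 285.15 K
V_n = √(4kTRB)
4kTRB = 4 × 1.38×10⁻²³ × 285.15 × 5.00×10¹ × 7.27×10⁷ = 5.72×10⁻¹¹ V²
V_n = √(5.72×10⁻¹¹) = 7.56×10⁻⁶ V = 7.56 µV

7.56 µV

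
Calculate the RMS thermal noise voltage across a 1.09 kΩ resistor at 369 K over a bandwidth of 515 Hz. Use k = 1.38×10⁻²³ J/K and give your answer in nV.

107 nV

V_n = √(4kTRB)
4kTRB = 4 × 1.38×10⁻²³ × 369 × 1.09×10³ × 5.15×10² = 1.14×10⁻¹⁴ V²
V_n = √(1.14×10⁻¹⁴) = 1.07×10⁻⁷ V = 107 nV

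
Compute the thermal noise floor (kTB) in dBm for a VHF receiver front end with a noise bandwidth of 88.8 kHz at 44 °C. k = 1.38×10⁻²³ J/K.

T = 44 °C + 273.15 = 317.15 K
P_n = kTB = 1.38×10⁻²³ × 317.15 × 8.88×10⁴ = 3.89×10⁻¹⁶ W
In dBm: 10 log₁₀(3.89×10⁻¹⁶ / 10⁻³) = −124.1 dBm

−124.1 dBm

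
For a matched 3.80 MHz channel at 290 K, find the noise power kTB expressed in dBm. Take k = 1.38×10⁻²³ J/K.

P_n = kTB = 1.38×10⁻²³ × 290 × 3.80×10⁶ = 1.52×10⁻¹⁴ W
In dBm: 10 log₁₀(1.52×10⁻¹⁴ / 10⁻³) = −108.2 dBm

−108.2 dBm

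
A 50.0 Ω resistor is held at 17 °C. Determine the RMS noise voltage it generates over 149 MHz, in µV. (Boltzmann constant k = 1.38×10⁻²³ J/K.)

10.9 µV

T = 17 °C + 273.15 = 290.15 K
V_n = √(4kTRB)
4kTRB = 4 × 1.38×10⁻²³ × 290.15 × 5.00×10¹ × 1.49×10⁸ = 1.19×10⁻¹⁰ V²
V_n = √(1.19×10⁻¹⁰) = 1.09×10⁻⁵ V = 10.9 µV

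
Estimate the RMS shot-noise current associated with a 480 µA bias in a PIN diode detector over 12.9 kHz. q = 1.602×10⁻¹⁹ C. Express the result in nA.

1.41 nA

I_n = √(2qI·B)
2qI·B = 2 × 1.602×10⁻¹⁹ × 4.80×10⁻⁴ × 1.29×10⁴ = 1.98×10⁻¹⁸ A²
I_n = √(1.98×10⁻¹⁸) = 1.41×10⁻⁹ A = 1.41 nA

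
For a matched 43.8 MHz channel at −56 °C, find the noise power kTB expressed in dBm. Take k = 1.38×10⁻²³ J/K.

T = −56 °C + 273.15 = 217.15 K
P_n = kTB = 1.38×10⁻²³ × 217.15 × 4.38×10⁷ = 1.31×10⁻¹³ W
In dBm: 10 log₁₀(1.31×10⁻¹³ / 10⁻³) = −98.8 dBm

−98.8 dBm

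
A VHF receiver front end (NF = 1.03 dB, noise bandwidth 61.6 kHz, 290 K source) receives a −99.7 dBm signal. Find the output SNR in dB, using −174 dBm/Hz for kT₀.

Noise floor: N = −174 + 10 log₁₀(B) + NF
10 log₁₀(6.16×10⁴) = 47.9 dB
N = −174 + 47.9 + 1.03 = −125.07 dBm
SNR = P_sig − N = −99.7 − (−125.07) = 25.37 dB → 25.4 dB

25.4 dB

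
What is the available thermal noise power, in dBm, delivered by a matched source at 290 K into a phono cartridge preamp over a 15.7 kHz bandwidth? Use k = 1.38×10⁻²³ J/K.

P_n = kTB = 1.38×10⁻²³ × 290 × 1.57×10⁴ = 6.28×10⁻¹⁷ W
In dBm: 10 log₁₀(6.28×10⁻¹⁷ / 10⁻³) = −132.0 dBm

−132.0 dBm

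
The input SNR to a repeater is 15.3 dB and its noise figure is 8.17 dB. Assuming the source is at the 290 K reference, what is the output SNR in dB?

7.13 dB

By definition F = SNR_in/SNR_out, so in dB: SNR_out = SNR_in − NF
SNR_out = 15.3 − 8.17 = 7.13 dB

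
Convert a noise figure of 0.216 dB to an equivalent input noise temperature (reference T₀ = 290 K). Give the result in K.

14.8 K

F = 10^(0.216/10) = 1.05099
T_e = (F − 1)·T₀ = (1.05099 − 1) × 290 = 14.8 K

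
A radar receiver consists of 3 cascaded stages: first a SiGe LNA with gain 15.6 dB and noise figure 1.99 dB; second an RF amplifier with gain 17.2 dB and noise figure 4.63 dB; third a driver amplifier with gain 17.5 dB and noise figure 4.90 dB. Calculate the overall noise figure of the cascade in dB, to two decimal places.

2.13 dB

Convert to linear (a loss of L dB is a gain of −L dB): F_i = 10^(NF_i/10), G_i = 10^(G_i,dB/10)
  Stage 1: F_1 = 10^(1.99/10) = 1.581, G_1 = 10^(15.6/10) = 36.31
  Stage 2: F_2 = 10^(4.63/10) = 2.904, G_2 = 10^(17.2/10) = 52.48
  Stage 3: F_3 = 10^(4.90/10) = 3.090, G_3 = 10^(17.5/10) = 56.23
Friis cascade:
  F = 1.581 + (2.904 − 1)/36.31 + (3.090 − 1)/1905 = 1.635
NF = 10 log₁₀(1.635) = 2.13 dB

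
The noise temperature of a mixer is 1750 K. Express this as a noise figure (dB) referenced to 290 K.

8.47 dB

F = 1 + T_e/T₀ = 1 + 1750/290 = 7.03448
NF = 10 log₁₀(7.03448) = 8.47 dB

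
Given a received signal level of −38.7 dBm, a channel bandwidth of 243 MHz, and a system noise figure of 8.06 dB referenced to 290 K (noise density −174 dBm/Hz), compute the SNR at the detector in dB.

Noise floor: N = −174 + 10 log₁₀(B) + NF
10 log₁₀(2.43×10⁸) = 83.86 dB
N = −174 + 83.86 + 8.06 = −82.08 dBm
SNR = P_sig − N = −38.7 − (−82.08) = 43.38 dB → 43.4 dB

43.4 dB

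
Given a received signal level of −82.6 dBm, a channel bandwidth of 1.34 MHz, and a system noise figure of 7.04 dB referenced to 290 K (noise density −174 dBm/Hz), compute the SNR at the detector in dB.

23.1 dB

Noise floor: N = −174 + 10 log₁₀(B) + NF
10 log₁₀(1.34×10⁶) = 61.27 dB
N = −174 + 61.27 + 7.04 = −105.69 dBm
SNR = P_sig − N = −82.6 − (−105.69) = 23.09 dB → 23.1 dB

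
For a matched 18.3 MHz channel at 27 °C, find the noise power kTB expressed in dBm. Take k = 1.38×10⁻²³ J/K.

−101.2 dBm

T = 27 °C + 273.15 = 300.15 K
P_n = kTB = 1.38×10⁻²³ × 300.15 × 1.83×10⁷ = 7.58×10⁻¹⁴ W
In dBm: 10 log₁₀(7.58×10⁻¹⁴ / 10⁻³) = −101.2 dBm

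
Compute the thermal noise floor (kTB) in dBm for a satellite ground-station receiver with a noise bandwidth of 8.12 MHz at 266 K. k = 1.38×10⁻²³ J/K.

−105.3 dBm

P_n = kTB = 1.38×10⁻²³ × 266 × 8.12×10⁶ = 2.98×10⁻¹⁴ W
In dBm: 10 log₁₀(2.98×10⁻¹⁴ / 10⁻³) = −105.3 dBm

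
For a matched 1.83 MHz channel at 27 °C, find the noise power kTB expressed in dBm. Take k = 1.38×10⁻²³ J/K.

T = 27 °C + 273.15 = 300.15 K
P_n = kTB = 1.38×10⁻²³ × 300.15 × 1.83×10⁶ = 7.58×10⁻¹⁵ W
In dBm: 10 log₁₀(7.58×10⁻¹⁵ / 10⁻³) = −111.2 dBm

−111.2 dBm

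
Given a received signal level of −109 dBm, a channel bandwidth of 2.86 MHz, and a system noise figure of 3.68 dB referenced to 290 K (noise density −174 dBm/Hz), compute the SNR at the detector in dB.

−3.2 dB

Noise floor: N = −174 + 10 log₁₀(B) + NF
10 log₁₀(2.86×10⁶) = 64.56 dB
N = −174 + 64.56 + 3.68 = −105.76 dBm
SNR = P_sig − N = −109 − (−105.76) = −3.24 dB → −3.2 dB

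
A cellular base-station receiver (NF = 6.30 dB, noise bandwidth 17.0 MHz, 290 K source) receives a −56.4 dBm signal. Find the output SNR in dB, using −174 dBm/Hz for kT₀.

39.0 dB

Noise floor: N = −174 + 10 log₁₀(B) + NF
10 log₁₀(1.70×10⁷) = 72.3 dB
N = −174 + 72.3 + 6.30 = −95.40 dBm
SNR = P_sig − N = −56.4 − (−95.40) = 39.00 dB → 39.0 dB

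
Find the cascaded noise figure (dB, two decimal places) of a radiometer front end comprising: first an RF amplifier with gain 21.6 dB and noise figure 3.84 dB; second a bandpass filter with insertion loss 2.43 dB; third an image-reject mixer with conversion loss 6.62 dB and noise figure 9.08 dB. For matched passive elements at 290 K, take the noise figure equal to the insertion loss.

4.00 dB

Convert to linear (a loss of L dB is a gain of −L dB): F_i = 10^(NF_i/10), G_i = 10^(G_i,dB/10)
  Stage 1: F_1 = 10^(3.84/10) = 2.421, G_1 = 10^(21.6/10) = 144.5
  Stage 2: F_2 = 10^(2.43/10) = 1.750, G_2 = 10^(−2.43/10) = 0.5715
  Stage 3: F_3 = 10^(9.08/10) = 8.091, G_3 = 10^(−6.62/10) = 0.2178
Friis cascade:
  F = 2.421 + (1.750 − 1)/144.5 + (8.091 − 1)/82.60 = 2.512
NF = 10 log₁₀(2.512) = 4.00 dB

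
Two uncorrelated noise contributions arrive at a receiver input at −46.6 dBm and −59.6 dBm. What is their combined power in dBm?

−46.4 dBm

Convert to linear, add, convert back:
P₁ = 2.19×10⁻⁸ W, P₂ = 1.10×10⁻⁹ W
P_tot = 2.30×10⁻⁸ W → 10 log₁₀(P_tot / 10⁻³) = −46.4 dBm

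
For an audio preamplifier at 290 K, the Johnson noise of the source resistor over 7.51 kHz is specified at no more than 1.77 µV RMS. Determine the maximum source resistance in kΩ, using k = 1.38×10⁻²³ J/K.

26.1 kΩ

Johnson–Nyquist: V_n = √(4kTRB) ⇒ R = V_n² / (4kTB)
4kTB = 4 × 1.38×10⁻²³ × 290 × 7.51×10³ = 1.20×10⁻¹⁶
R = (1.77×10⁻⁶)² / 1.20×10⁻¹⁶ = 2.61×10⁴ Ω = 26.1 kΩ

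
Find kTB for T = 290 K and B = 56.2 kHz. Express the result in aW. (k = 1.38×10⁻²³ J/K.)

225 aW

P_n = kTB = 1.38×10⁻²³ × 290 × 5.62×10⁴ = 2.25×10⁻¹⁶ W = 225 aW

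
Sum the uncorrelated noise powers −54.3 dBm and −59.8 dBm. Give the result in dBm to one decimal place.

−53.2 dBm

Convert to linear, add, convert back:
P₁ = 3.72×10⁻⁹ W, P₂ = 1.05×10⁻⁹ W
P_tot = 4.76×10⁻⁹ W → 10 log₁₀(P_tot / 10⁻³) = −53.2 dBm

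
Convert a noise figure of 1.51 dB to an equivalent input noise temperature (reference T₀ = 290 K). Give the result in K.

121 K

F = 10^(1.51/10) = 1.41579
T_e = (F − 1)·T₀ = (1.41579 − 1) × 290 = 121 K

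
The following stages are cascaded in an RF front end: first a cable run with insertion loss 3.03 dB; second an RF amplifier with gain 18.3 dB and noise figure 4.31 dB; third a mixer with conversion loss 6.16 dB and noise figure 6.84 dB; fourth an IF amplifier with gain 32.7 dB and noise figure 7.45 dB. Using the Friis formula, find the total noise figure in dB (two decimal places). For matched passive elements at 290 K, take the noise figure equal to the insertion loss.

7.85 dB

Convert to linear (a loss of L dB is a gain of −L dB): F_i = 10^(NF_i/10), G_i = 10^(G_i,dB/10)
  Stage 1: F_1 = 10^(3.03/10) = 2.009, G_1 = 10^(−3.03/10) = 0.4977
  Stage 2: F_2 = 10^(4.31/10) = 2.698, G_2 = 10^(18.3/10) = 67.61
  Stage 3: F_3 = 10^(6.84/10) = 4.831, G_3 = 10^(−6.16/10) = 0.2421
  Stage 4: F_4 = 10^(7.45/10) = 5.559, G_4 = 10^(32.7/10) = 1862
Friis cascade:
  F = 2.009 + (2.698 − 1)/0.4977 + (4.831 − 1)/33.65 + (5.559 − 1)/8.147 = 6.093
NF = 10 log₁₀(6.093) = 7.85 dB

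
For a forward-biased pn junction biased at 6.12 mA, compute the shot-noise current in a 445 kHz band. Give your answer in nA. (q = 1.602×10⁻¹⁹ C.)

29.5 nA

I_n = √(2qI·B)
2qI·B = 2 × 1.602×10⁻¹⁹ × 6.12×10⁻³ × 4.45×10⁵ = 8.73×10⁻¹⁶ A²
I_n = √(8.73×10⁻¹⁶) = 2.95×10⁻⁸ A = 29.5 nA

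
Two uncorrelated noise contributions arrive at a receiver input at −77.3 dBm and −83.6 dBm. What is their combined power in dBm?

Convert to linear, add, convert back:
P₁ = 1.86×10⁻¹¹ W, P₂ = 4.37×10⁻¹² W
P_tot = 2.30×10⁻¹¹ W → 10 log₁₀(P_tot / 10⁻³) = −76.4 dBm

−76.4 dBm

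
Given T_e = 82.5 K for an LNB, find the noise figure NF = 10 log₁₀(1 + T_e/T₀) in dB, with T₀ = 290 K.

F = 1 + T_e/T₀ = 1 + 82.5/290 = 1.28448
NF = 10 log₁₀(1.28448) = 1.09 dB

1.09 dB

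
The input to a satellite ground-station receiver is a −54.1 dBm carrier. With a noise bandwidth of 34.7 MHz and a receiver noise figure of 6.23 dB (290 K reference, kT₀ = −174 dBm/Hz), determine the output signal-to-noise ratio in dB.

38.3 dB

Noise floor: N = −174 + 10 log₁₀(B) + NF
10 log₁₀(3.47×10⁷) = 75.4 dB
N = −174 + 75.4 + 6.23 = −92.37 dBm
SNR = P_sig − N = −54.1 − (−92.37) = 38.27 dB → 38.3 dB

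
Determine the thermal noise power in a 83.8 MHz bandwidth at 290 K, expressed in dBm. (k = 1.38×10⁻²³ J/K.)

−94.7 dBm

P_n = kTB = 1.38×10⁻²³ × 290 × 8.38×10⁷ = 3.35×10⁻¹³ W
In dBm: 10 log₁₀(3.35×10⁻¹³ / 10⁻³) = −94.7 dBm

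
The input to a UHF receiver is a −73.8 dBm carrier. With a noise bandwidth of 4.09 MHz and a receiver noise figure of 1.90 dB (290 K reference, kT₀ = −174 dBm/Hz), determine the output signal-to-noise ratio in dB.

Noise floor: N = −174 + 10 log₁₀(B) + NF
10 log₁₀(4.09×10⁶) = 66.12 dB
N = −174 + 66.12 + 1.90 = −105.98 dBm
SNR = P_sig − N = −73.8 − (−105.98) = 32.18 dB → 32.2 dB

32.2 dB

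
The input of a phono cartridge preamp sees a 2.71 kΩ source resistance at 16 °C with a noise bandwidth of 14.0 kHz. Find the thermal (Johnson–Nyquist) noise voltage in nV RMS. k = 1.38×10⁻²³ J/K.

T = 16 °C + 273.15 = 289.15 K
V_n = √(4kTRB)
4kTRB = 4 × 1.38×10⁻²³ × 289.15 × 2.71×10³ × 1.40×10⁴ = 6.06×10⁻¹³ V²
V_n = √(6.06×10⁻¹³) = 7.78×10⁻⁷ V = 778 nV

778 nV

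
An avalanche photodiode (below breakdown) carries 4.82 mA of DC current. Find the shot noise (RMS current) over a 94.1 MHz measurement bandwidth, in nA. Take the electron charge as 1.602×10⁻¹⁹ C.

381 nA

I_n = √(2qI·B)
2qI·B = 2 × 1.602×10⁻¹⁹ × 4.82×10⁻³ × 9.41×10⁷ = 1.45×10⁻¹³ A²
I_n = √(1.45×10⁻¹³) = 3.81×10⁻⁷ A = 381 nA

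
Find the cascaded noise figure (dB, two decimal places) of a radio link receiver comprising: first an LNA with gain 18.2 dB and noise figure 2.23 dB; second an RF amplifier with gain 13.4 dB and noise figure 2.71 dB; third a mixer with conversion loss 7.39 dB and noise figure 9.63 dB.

2.28 dB

Convert to linear (a loss of L dB is a gain of −L dB): F_i = 10^(NF_i/10), G_i = 10^(G_i,dB/10)
  Stage 1: F_1 = 10^(2.23/10) = 1.671, G_1 = 10^(18.2/10) = 66.07
  Stage 2: F_2 = 10^(2.71/10) = 1.866, G_2 = 10^(13.4/10) = 21.88
  Stage 3: F_3 = 10^(9.63/10) = 9.183, G_3 = 10^(−7.39/10) = 0.1824
Friis cascade:
  F = 1.671 + (1.866 − 1)/66.07 + (9.183 − 1)/1445 = 1.690
NF = 10 log₁₀(1.690) = 2.28 dB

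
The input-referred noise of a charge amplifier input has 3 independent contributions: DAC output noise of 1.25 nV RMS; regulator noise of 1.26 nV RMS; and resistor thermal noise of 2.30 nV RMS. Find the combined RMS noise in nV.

Uncorrelated sources add in power (mean-square): V_tot = √(ΣV_i²)
V_tot = √[(1.25×10⁻⁹)² + (1.26×10⁻⁹)² + (2.30×10⁻⁹)²] = 2.91×10⁻⁹ V = 2.91 nV

2.91 nV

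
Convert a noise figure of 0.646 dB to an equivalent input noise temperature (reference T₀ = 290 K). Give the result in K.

46.5 K

F = 10^(0.646/10) = 1.16038
T_e = (F − 1)·T₀ = (1.16038 − 1) × 290 = 46.5 K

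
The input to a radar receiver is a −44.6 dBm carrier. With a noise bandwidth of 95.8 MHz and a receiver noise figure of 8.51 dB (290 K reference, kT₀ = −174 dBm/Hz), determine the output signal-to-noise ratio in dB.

Noise floor: N = −174 + 10 log₁₀(B) + NF
10 log₁₀(9.58×10⁷) = 79.81 dB
N = −174 + 79.81 + 8.51 = −85.68 dBm
SNR = P_sig − N = −44.6 − (−85.68) = 41.08 dB → 41.1 dB

41.1 dB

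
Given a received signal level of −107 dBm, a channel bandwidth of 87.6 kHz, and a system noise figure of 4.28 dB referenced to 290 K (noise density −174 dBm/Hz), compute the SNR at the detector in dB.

Noise floor: N = −174 + 10 log₁₀(B) + NF
10 log₁₀(8.76×10⁴) = 49.43 dB
N = −174 + 49.43 + 4.28 = −120.29 dBm
SNR = P_sig − N = −107 − (−120.29) = 13.29 dB → 13.3 dB

13.3 dB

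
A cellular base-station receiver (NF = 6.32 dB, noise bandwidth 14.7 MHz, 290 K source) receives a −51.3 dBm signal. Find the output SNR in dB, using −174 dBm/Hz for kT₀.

44.7 dB

Noise floor: N = −174 + 10 log₁₀(B) + NF
10 log₁₀(1.47×10⁷) = 71.67 dB
N = −174 + 71.67 + 6.32 = −96.01 dBm
SNR = P_sig − N = −51.3 − (−96.01) = 44.71 dB → 44.7 dB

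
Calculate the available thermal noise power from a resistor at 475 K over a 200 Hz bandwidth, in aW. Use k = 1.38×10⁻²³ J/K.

1.31 aW

P_n = kTB = 1.38×10⁻²³ × 475 × 2.00×10² = 1.31×10⁻¹⁸ W = 1.31 aW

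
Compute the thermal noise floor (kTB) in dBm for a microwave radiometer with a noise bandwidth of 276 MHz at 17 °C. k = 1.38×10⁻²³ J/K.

T = 17 °C + 273.15 = 290.15 K
P_n = kTB = 1.38×10⁻²³ × 290.15 × 2.76×10⁸ = 1.11×10⁻¹² W
In dBm: 10 log₁₀(1.11×10⁻¹² / 10⁻³) = −89.6 dBm

−89.6 dBm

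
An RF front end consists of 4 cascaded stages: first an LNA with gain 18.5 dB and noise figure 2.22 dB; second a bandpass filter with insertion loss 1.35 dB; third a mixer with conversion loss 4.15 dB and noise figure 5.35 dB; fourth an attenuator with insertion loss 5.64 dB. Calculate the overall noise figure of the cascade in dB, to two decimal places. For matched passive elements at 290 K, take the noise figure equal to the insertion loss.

2.68 dB

Convert to linear (a loss of L dB is a gain of −L dB): F_i = 10^(NF_i/10), G_i = 10^(G_i,dB/10)
  Stage 1: F_1 = 10^(2.22/10) = 1.667, G_1 = 10^(18.5/10) = 70.79
  Stage 2: F_2 = 10^(1.35/10) = 1.365, G_2 = 10^(−1.35/10) = 0.7328
  Stage 3: F_3 = 10^(5.35/10) = 3.428, G_3 = 10^(−4.15/10) = 0.3846
  Stage 4: F_4 = 10^(5.64/10) = 3.664, G_4 = 10^(−5.64/10) = 0.2729
Friis cascade:
  F = 1.667 + (1.365 − 1)/70.79 + (3.428 − 1)/51.88 + (3.664 − 1)/19.95 = 1.853
NF = 10 log₁₀(1.853) = 2.68 dB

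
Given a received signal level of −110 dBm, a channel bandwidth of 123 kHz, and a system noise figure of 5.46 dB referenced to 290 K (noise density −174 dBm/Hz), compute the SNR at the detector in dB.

Noise floor: N = −174 + 10 log₁₀(B) + NF
10 log₁₀(1.23×10⁵) = 50.9 dB
N = −174 + 50.9 + 5.46 = −117.64 dBm
SNR = P_sig − N = −110 − (−117.64) = 7.64 dB → 7.6 dB

7.6 dB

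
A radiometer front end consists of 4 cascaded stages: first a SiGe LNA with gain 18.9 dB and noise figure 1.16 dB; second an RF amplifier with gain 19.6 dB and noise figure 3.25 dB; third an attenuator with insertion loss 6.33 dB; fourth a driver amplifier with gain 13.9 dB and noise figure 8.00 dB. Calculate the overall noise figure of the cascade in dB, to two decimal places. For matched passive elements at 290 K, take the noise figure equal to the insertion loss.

1.22 dB

Convert to linear (a loss of L dB is a gain of −L dB): F_i = 10^(NF_i/10), G_i = 10^(G_i,dB/10)
  Stage 1: F_1 = 10^(1.16/10) = 1.306, G_1 = 10^(18.9/10) = 77.62
  Stage 2: F_2 = 10^(3.25/10) = 2.113, G_2 = 10^(19.6/10) = 91.20
  Stage 3: F_3 = 10^(6.33/10) = 4.295, G_3 = 10^(−6.33/10) = 0.2328
  Stage 4: F_4 = 10^(8.00/10) = 6.310, G_4 = 10^(13.9/10) = 24.55
Friis cascade:
  F = 1.306 + (2.113 − 1)/77.62 + (4.295 − 1)/7079 + (6.310 − 1)/1648 = 1.324
NF = 10 log₁₀(1.324) = 1.22 dB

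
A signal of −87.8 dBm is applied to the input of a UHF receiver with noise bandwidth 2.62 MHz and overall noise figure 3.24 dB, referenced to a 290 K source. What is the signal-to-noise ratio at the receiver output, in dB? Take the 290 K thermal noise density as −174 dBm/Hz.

18.8 dB

Noise floor: N = −174 + 10 log₁₀(B) + NF
10 log₁₀(2.62×10⁶) = 64.18 dB
N = −174 + 64.18 + 3.24 = −106.58 dBm
SNR = P_sig − N = −87.8 − (−106.58) = 18.78 dB → 18.8 dB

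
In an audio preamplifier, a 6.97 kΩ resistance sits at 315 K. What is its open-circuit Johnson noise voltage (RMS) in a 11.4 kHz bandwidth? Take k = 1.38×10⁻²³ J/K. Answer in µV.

1.18 µV

V_n = √(4kTRB)
4kTRB = 4 × 1.38×10⁻²³ × 315 × 6.97×10³ × 1.14×10⁴ = 1.38×10⁻¹² V²
V_n = √(1.38×10⁻¹²) = 1.18×10⁻⁶ V = 1.18 µV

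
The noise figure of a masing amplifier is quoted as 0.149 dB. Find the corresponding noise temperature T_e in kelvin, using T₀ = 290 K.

F = 10^(0.149/10) = 1.0349
T_e = (F − 1)·T₀ = (1.0349 − 1) × 290 = 10.1 K

10.1 K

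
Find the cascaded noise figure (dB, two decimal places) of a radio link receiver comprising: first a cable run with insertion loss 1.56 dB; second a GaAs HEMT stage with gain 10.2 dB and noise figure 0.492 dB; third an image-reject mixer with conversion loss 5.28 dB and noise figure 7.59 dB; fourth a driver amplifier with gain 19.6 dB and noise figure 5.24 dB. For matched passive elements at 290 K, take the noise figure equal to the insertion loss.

Convert to linear (a loss of L dB is a gain of −L dB): F_i = 10^(NF_i/10), G_i = 10^(G_i,dB/10)
  Stage 1: F_1 = 10^(1.56/10) = 1.432, G_1 = 10^(−1.56/10) = 0.6982
  Stage 2: F_2 = 10^(0.492/10) = 1.120, G_2 = 10^(10.2/10) = 10.47
  Stage 3: F_3 = 10^(7.59/10) = 5.741, G_3 = 10^(−5.28/10) = 0.2965
  Stage 4: F_4 = 10^(5.24/10) = 3.342, G_4 = 10^(19.6/10) = 91.20
Friis cascade:
  F = 1.432 + (1.120 − 1)/0.6982 + (5.741 − 1)/7.311 + (3.342 − 1)/2.168 = 3.333
NF = 10 log₁₀(3.333) = 5.23 dB

5.23 dB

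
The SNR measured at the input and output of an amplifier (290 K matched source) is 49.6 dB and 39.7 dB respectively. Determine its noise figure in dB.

9.9 dB

NF (dB) = SNR_in(dB) − SNR_out(dB) when the source is at T₀
NF = 49.6 − 39.7 = 9.9 dB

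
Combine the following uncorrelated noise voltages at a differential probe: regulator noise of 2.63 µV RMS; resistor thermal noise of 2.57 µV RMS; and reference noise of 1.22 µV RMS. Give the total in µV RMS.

3.87 µV

Uncorrelated sources add in power (mean-square): V_tot = √(ΣV_i²)
V_tot = √[(2.63×10⁻⁶)² + (2.57×10⁻⁶)² + (1.22×10⁻⁶)²] = 3.87×10⁻⁶ V = 3.87 µV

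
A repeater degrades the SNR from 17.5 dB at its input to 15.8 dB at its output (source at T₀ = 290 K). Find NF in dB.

NF (dB) = SNR_in(dB) − SNR_out(dB) when the source is at T₀
NF = 17.5 − 15.8 = 1.7 dB

1.7 dB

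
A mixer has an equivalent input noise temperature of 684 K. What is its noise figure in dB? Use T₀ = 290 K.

F = 1 + T_e/T₀ = 1 + 684/290 = 3.35862
NF = 10 log₁₀(3.35862) = 5.26 dB

5.26 dB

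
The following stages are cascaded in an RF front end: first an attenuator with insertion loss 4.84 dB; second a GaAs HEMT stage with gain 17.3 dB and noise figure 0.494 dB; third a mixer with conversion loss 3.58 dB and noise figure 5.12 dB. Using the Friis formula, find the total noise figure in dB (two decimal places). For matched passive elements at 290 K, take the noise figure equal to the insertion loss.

5.49 dB

Convert to linear (a loss of L dB is a gain of −L dB): F_i = 10^(NF_i/10), G_i = 10^(G_i,dB/10)
  Stage 1: F_1 = 10^(4.84/10) = 3.048, G_1 = 10^(−4.84/10) = 0.3281
  Stage 2: F_2 = 10^(0.494/10) = 1.120, G_2 = 10^(17.3/10) = 53.70
  Stage 3: F_3 = 10^(5.12/10) = 3.251, G_3 = 10^(−3.58/10) = 0.4385
Friis cascade:
  F = 3.048 + (1.120 − 1)/0.3281 + (3.251 − 1)/17.62 = 3.543
NF = 10 log₁₀(3.543) = 5.49 dB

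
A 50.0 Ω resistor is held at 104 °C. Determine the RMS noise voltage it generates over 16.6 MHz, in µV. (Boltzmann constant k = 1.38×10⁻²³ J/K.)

T = 104 °C + 273.15 = 377.15 K
V_n = √(4kTRB)
4kTRB = 4 × 1.38×10⁻²³ × 377.15 × 5.00×10¹ × 1.66×10⁷ = 1.73×10⁻¹¹ V²
V_n = √(1.73×10⁻¹¹) = 4.16×10⁻⁶ V = 4.16 µV

4.16 µV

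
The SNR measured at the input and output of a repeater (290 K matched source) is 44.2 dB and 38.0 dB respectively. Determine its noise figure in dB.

6.2 dB

NF (dB) = SNR_in(dB) − SNR_out(dB) when the source is at T₀
NF = 44.2 − 38.0 = 6.2 dB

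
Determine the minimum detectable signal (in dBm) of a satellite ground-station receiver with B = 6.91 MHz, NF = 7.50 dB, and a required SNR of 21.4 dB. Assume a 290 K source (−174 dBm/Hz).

−76.7 dBm

Sensitivity = −174 + 10 log₁₀(B) + NF + SNR_min
= −174 + 68.39 + 7.50 + 21.4
= −76.71 dBm → −76.7 dBm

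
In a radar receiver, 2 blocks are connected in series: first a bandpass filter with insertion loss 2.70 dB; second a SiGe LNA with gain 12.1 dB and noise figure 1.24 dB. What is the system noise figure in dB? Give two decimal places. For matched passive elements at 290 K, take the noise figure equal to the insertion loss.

Convert to linear (a loss of L dB is a gain of −L dB): F_i = 10^(NF_i/10), G_i = 10^(G_i,dB/10)
  Stage 1: F_1 = 10^(2.70/10) = 1.862, G_1 = 10^(−2.70/10) = 0.5370
  Stage 2: F_2 = 10^(1.24/10) = 1.330, G_2 = 10^(12.1/10) = 16.22
Friis cascade:
  F = 1.862 + (1.330 − 1)/0.5370 = 2.477
NF = 10 log₁₀(2.477) = 3.94 dB

3.94 dB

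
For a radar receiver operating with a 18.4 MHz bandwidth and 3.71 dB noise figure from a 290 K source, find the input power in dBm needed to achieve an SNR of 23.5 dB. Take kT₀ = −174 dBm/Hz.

Sensitivity = −174 + 10 log₁₀(B) + NF + SNR_min
= −174 + 72.65 + 3.71 + 23.5
= −74.14 dBm → −74.1 dBm

−74.1 dBm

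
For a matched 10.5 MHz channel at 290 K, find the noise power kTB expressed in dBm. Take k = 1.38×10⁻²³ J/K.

−103.8 dBm

P_n = kTB = 1.38×10⁻²³ × 290 × 1.05×10⁷ = 4.20×10⁻¹⁴ W
In dBm: 10 log₁₀(4.20×10⁻¹⁴ / 10⁻³) = −103.8 dBm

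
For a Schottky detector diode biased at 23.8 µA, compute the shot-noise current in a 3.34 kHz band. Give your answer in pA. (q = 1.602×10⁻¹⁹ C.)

I_n = √(2qI·B)
2qI·B = 2 × 1.602×10⁻¹⁹ × 2.38×10⁻⁵ × 3.34×10³ = 2.55×10⁻²⁰ A²
I_n = √(2.55×10⁻²⁰) = 1.60×10⁻¹⁰ A = 160 pA

160 pA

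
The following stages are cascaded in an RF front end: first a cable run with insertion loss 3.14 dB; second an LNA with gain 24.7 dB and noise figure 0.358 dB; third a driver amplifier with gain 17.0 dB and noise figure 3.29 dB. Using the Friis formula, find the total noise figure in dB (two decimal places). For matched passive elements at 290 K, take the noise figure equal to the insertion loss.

Convert to linear (a loss of L dB is a gain of −L dB): F_i = 10^(NF_i/10), G_i = 10^(G_i,dB/10)
  Stage 1: F_1 = 10^(3.14/10) = 2.061, G_1 = 10^(−3.14/10) = 0.4853
  Stage 2: F_2 = 10^(0.358/10) = 1.086, G_2 = 10^(24.7/10) = 295.1
  Stage 3: F_3 = 10^(3.29/10) = 2.133, G_3 = 10^(17.0/10) = 50.12
Friis cascade:
  F = 2.061 + (1.086 − 1)/0.4853 + (2.133 − 1)/143.2 = 2.246
NF = 10 log₁₀(2.246) = 3.51 dB

3.51 dB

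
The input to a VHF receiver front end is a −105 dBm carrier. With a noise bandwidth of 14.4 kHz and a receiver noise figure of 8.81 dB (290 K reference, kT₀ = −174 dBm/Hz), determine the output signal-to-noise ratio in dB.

18.6 dB

Noise floor: N = −174 + 10 log₁₀(B) + NF
10 log₁₀(1.44×10⁴) = 41.58 dB
N = −174 + 41.58 + 8.81 = −123.61 dBm
SNR = P_sig − N = −105 − (−123.61) = 18.61 dB → 18.6 dB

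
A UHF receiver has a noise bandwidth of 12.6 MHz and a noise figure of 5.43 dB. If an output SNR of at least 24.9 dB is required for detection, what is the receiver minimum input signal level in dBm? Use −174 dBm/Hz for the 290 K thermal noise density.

Sensitivity = −174 + 10 log₁₀(B) + NF + SNR_min
= −174 + 71 + 5.43 + 24.9
= −72.67 dBm → −72.7 dBm

−72.7 dBm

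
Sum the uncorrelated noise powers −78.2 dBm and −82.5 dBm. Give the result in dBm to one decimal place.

−76.8 dBm

Convert to linear, add, convert back:
P₁ = 1.51×10⁻¹¹ W, P₂ = 5.62×10⁻¹² W
P_tot = 2.08×10⁻¹¹ W → 10 log₁₀(P_tot / 10⁻³) = −76.8 dBm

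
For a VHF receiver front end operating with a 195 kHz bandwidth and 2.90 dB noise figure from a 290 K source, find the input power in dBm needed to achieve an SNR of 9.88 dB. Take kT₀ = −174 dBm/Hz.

Sensitivity = −174 + 10 log₁₀(B) + NF + SNR_min
= −174 + 52.9 + 2.90 + 9.88
= −108.32 dBm → −108.3 dBm

−108.3 dBm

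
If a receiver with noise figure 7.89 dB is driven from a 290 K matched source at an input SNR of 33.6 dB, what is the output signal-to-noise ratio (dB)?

By definition F = SNR_in/SNR_out, so in dB: SNR_out = SNR_in − NF
SNR_out = 33.6 − 7.89 = 25.71 dB

25.71 dB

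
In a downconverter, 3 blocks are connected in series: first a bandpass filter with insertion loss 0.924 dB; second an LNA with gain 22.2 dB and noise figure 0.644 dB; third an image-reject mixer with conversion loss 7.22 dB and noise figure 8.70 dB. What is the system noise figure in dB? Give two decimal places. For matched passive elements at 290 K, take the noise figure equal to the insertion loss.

1.71 dB

Convert to linear (a loss of L dB is a gain of −L dB): F_i = 10^(NF_i/10), G_i = 10^(G_i,dB/10)
  Stage 1: F_1 = 10^(0.924/10) = 1.237, G_1 = 10^(−0.924/10) = 0.8084
  Stage 2: F_2 = 10^(0.644/10) = 1.160, G_2 = 10^(22.2/10) = 166.0
  Stage 3: F_3 = 10^(8.70/10) = 7.413, G_3 = 10^(−7.22/10) = 0.1897
Friis cascade:
  F = 1.237 + (1.160 − 1)/0.8084 + (7.413 − 1)/134.2 = 1.483
NF = 10 log₁₀(1.483) = 1.71 dB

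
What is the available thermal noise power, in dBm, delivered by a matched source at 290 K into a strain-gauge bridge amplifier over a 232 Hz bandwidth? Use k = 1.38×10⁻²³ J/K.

−150.3 dBm

P_n = kTB = 1.38×10⁻²³ × 290 × 2.32×10² = 9.28×10⁻¹⁹ W
In dBm: 10 log₁₀(9.28×10⁻¹⁹ / 10⁻³) = −150.3 dBm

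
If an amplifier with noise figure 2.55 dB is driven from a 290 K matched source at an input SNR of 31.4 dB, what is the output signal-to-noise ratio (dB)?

By definition F = SNR_in/SNR_out, so in dB: SNR_out = SNR_in − NF
SNR_out = 31.4 − 2.55 = 28.85 dB

28.85 dB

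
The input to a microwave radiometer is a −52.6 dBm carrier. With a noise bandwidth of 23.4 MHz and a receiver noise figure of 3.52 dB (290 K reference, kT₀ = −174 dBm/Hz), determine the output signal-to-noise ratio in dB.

Noise floor: N = −174 + 10 log₁₀(B) + NF
10 log₁₀(2.34×10⁷) = 73.69 dB
N = −174 + 73.69 + 3.52 = −96.79 dBm
SNR = P_sig − N = −52.6 − (−96.79) = 44.19 dB → 44.2 dB

44.2 dB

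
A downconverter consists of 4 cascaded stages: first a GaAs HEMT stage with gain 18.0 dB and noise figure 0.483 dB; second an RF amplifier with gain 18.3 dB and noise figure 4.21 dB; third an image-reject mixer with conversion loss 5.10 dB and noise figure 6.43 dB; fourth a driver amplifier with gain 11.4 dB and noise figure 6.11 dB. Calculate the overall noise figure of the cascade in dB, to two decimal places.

0.59 dB

Convert to linear (a loss of L dB is a gain of −L dB): F_i = 10^(NF_i/10), G_i = 10^(G_i,dB/10)
  Stage 1: F_1 = 10^(0.483/10) = 1.118, G_1 = 10^(18.0/10) = 63.10
  Stage 2: F_2 = 10^(4.21/10) = 2.636, G_2 = 10^(18.3/10) = 67.61
  Stage 3: F_3 = 10^(6.43/10) = 4.395, G_3 = 10^(−5.10/10) = 0.3090
  Stage 4: F_4 = 10^(6.11/10) = 4.083, G_4 = 10^(11.4/10) = 13.80
Friis cascade:
  F = 1.118 + (2.636 − 1)/63.10 + (4.395 − 1)/4266 + (4.083 − 1)/1318 = 1.147
NF = 10 log₁₀(1.147) = 0.59 dB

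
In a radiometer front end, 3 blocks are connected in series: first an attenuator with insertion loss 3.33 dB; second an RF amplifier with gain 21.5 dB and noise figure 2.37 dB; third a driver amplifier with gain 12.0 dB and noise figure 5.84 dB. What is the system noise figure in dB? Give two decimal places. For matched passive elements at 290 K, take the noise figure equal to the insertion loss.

5.75 dB

Convert to linear (a loss of L dB is a gain of −L dB): F_i = 10^(NF_i/10), G_i = 10^(G_i,dB/10)
  Stage 1: F_1 = 10^(3.33/10) = 2.153, G_1 = 10^(−3.33/10) = 0.4645
  Stage 2: F_2 = 10^(2.37/10) = 1.726, G_2 = 10^(21.5/10) = 141.3
  Stage 3: F_3 = 10^(5.84/10) = 3.837, G_3 = 10^(12.0/10) = 15.85
Friis cascade:
  F = 2.153 + (1.726 − 1)/0.4645 + (3.837 − 1)/65.61 = 3.759
NF = 10 log₁₀(3.759) = 5.75 dB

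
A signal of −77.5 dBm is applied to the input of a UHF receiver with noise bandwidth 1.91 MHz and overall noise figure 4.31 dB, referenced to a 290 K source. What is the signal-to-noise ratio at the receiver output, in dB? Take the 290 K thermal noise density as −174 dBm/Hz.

29.4 dB

Noise floor: N = −174 + 10 log₁₀(B) + NF
10 log₁₀(1.91×10⁶) = 62.81 dB
N = −174 + 62.81 + 4.31 = −106.88 dBm
SNR = P_sig − N = −77.5 − (−106.88) = 29.38 dB → 29.4 dB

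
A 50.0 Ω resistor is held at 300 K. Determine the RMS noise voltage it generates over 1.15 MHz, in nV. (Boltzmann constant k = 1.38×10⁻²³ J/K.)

976 nV

V_n = √(4kTRB)
4kTRB = 4 × 1.38×10⁻²³ × 300 × 5.00×10¹ × 1.15×10⁶ = 9.52×10⁻¹³ V²
V_n = √(9.52×10⁻¹³) = 9.76×10⁻⁷ V = 976 nV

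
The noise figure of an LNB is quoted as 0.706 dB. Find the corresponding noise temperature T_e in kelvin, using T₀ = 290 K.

51.2 K

F = 10^(0.706/10) = 1.17652
T_e = (F − 1)·T₀ = (1.17652 − 1) × 290 = 51.2 K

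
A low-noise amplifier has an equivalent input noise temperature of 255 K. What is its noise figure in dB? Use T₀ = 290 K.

F = 1 + T_e/T₀ = 1 + 255/290 = 1.87931
NF = 10 log₁₀(1.87931) = 2.74 dB

2.74 dB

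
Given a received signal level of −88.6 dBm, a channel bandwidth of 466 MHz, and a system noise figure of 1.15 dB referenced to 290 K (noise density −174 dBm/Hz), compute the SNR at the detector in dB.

Noise floor: N = −174 + 10 log₁₀(B) + NF
10 log₁₀(4.66×10⁸) = 86.68 dB
N = −174 + 86.68 + 1.15 = −86.17 dBm
SNR = P_sig − N = −88.6 − (−86.17) = −2.43 dB → −2.4 dB

−2.4 dB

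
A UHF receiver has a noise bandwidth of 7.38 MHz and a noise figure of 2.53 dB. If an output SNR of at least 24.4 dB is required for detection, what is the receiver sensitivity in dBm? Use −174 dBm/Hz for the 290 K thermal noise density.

−78.4 dBm

Sensitivity = −174 + 10 log₁₀(B) + NF + SNR_min
= −174 + 68.68 + 2.53 + 24.4
= −78.39 dBm → −78.4 dBm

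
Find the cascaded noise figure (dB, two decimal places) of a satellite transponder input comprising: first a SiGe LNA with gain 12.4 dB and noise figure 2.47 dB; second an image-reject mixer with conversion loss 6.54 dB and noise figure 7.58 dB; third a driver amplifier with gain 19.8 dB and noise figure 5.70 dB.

Convert to linear (a loss of L dB is a gain of −L dB): F_i = 10^(NF_i/10), G_i = 10^(G_i,dB/10)
  Stage 1: F_1 = 10^(2.47/10) = 1.766, G_1 = 10^(12.4/10) = 17.38
  Stage 2: F_2 = 10^(7.58/10) = 5.728, G_2 = 10^(−6.54/10) = 0.2218
  Stage 3: F_3 = 10^(5.70/10) = 3.715, G_3 = 10^(19.8/10) = 95.50
Friis cascade:
  F = 1.766 + (5.728 − 1)/17.38 + (3.715 − 1)/3.855 = 2.743
NF = 10 log₁₀(2.743) = 4.38 dB

4.38 dB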